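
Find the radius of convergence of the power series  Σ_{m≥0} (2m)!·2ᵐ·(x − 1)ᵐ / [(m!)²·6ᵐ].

R = 3/4

By the ratio test, |a_{m+1}/a_m| = (2m+1)·(2m+2)/(m+1)² · 2/6 → 4/3.
Convergence for |x − 1| · 4/3 < 1, i.e. |x − 1| < 3/4. So R = 3/4.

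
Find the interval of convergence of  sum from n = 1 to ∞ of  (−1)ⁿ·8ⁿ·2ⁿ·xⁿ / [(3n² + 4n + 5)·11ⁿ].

[-11/16, 11/16]

Apply the ratio test: |a_{n+1}| / |a_n| = [(3n² + 4n + 5)/(3(n+1)² + 4(n+1) + 5)] · 8·2/11, which tends to 16/11 as n → ∞.
The series converges when 16/11 · |x| < 1, giving R = 11/16.
At x = 11/16: absolute convergence follows by limit comparison with Σ 1/n².
Check x = -11/16: the series is dominated by a constant times Σ 1/n², which converges (p = 2 > 1).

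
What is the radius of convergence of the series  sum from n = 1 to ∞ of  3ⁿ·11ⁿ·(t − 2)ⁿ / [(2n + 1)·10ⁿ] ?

Ratio test: |a_{n+1}/a_n| = [(2n + 1)/(2(n+1) + 1)] · 3·11/10 → 33/10 as n → ∞.
The series converges when 33/10 · |t − 2| < 1, giving R = 10/33.

R = 10/33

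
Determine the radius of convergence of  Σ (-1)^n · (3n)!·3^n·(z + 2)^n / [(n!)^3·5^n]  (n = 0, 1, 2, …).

Apply the ratio test: |a_{n+1}| / |a_n| = (3n+1)·(3n+2)·(3n+3)/(n+1)³ · 3/5, which tends to 81/5 as n → ∞.
Convergence for |z + 2| · 81/5 < 1, i.e. |z + 2| < 5/81. So R = 5/81.

R = 5/81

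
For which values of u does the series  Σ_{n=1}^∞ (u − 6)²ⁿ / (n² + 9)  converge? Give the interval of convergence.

The ratio of consecutive coefficients is (n² + 9)/((n+1)² + 9) → 1.
Since the exponent of (u − 6) increases by 2 each term, convergence requires |u − 6|² < 1, hence R = 1.
Check u = 7: absolute convergence follows by limit comparison with Σ 1/n².
Check u = 5: the series is dominated by a constant times Σ 1/n², which converges (p = 2 > 1).

[5, 7]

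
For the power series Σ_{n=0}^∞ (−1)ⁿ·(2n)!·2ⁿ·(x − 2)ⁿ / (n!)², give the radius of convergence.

R = 1/8

By the ratio test, |a_{n+1}/a_n| = (2n+1)·(2n+2)/(n+1)² · 2 → 8.
Convergence for |x − 2| · 8 < 1, i.e. |x − 2| < 1/8. So R = 1/8.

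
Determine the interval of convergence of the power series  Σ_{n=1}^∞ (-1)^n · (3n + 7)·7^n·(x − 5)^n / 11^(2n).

(-86/7, 156/7)

The ratio of consecutive coefficients is [(3(n+1) + 7)/(3n + 7)] · 7/121 → 7/121.
Thus R = 1/(7/121) = 121/7.
At x = 156/7: the n-th term does not approach 0; divergence by the term test.
Check x = -86/7: the terms have absolute value of order n, which does not tend to 0, so the series diverges by the divergence test.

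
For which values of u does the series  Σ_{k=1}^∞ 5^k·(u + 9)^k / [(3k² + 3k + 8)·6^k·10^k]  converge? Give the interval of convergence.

Apply the ratio test: |a_{k+1}| / |a_k| = [(3k² + 3k + 8)/(3(k+1)² + 3(k+1) + 8)] · 5/(6·10), which tends to 1/12 as k → ∞.
The series converges when 1/12 · |u + 9| < 1, giving R = 12.
At u = 3: the series is dominated by a constant times Σ 1/k², which converges (p = 2 > 1).
Check u = -21: the terms are on the order of 1/k², so the series converges absolutely by comparison with the p-series (p = 2 > 1).

[-21, 3]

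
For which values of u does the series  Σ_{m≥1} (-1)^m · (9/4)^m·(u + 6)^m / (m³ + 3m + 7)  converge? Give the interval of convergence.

[-58/9, -50/9]

By the ratio test, |a_{m+1}/a_m| = [(m³ + 3m + 7)/((m+1)³ + 3(m+1) + 7)] · 9/4 → 9/4.
Thus R = 1/(9/4) = 4/9.
At u = -50/9: absolute convergence follows by limit comparison with Σ 1/m³.
Endpoint u = -58/9: absolute convergence follows by limit comparison with Σ 1/m³.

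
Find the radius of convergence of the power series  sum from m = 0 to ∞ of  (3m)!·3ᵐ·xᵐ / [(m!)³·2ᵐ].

The ratio of consecutive coefficients is (3m+1)·(3m+2)·(3m+3)/(m+1)³ · 3/2 → 81/2.
The series converges when 81/2 · |x| < 1, giving R = 2/81.

R = 2/81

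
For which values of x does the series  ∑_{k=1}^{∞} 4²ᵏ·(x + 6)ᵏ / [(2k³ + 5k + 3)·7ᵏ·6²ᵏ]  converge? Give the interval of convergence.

[-87/4, 39/4]

Ratio test: |a_{k+1}/a_k| = [(2k³ + 5k + 3)/(2(k+1)³ + 5(k+1) + 3)] · 16/(7·36) → 4/63 as k → ∞.
Hence the series converges for |x + 6| < 1/(4/63) = 63/4, so the radius of convergence is 63/4.
Endpoint x = 39/4: absolute convergence follows by limit comparison with Σ 1/k³.
Check x = -87/4: the terms are on the order of 1/k³, so the series converges absolutely by comparison with the p-series (p = 3 > 1).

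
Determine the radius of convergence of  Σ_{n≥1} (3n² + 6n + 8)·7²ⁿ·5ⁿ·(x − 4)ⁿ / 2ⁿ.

The ratio of consecutive coefficients is [(3(n+1)² + 6(n+1) + 8)/(3n² + 6n + 8)] · 49·5/2 → 245/2.
Thus R = 1/(245/2) = 2/245.

R = 2/245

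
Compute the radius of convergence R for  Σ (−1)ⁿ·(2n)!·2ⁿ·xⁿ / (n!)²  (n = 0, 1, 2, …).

R = 1/8

Ratio test: |a_{n+1}/a_n| = (2n+1)·(2n+2)/(n+1)² · 2 → 8 as n → ∞.
Convergence for |x| · 8 < 1, i.e. |x| < 1/8. So R = 1/8.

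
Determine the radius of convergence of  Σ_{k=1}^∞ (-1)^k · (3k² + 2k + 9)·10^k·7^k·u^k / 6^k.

By the ratio test, |a_{k+1}/a_k| = [(3(k+1)² + 2(k+1) + 9)/(3k² + 2k + 9)] · 10·7/6 → 35/3.
The series converges when 35/3 · |u| < 1, giving R = 3/35.

R = 3/35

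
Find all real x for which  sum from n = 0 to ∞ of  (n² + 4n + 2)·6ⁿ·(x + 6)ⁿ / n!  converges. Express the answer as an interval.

By the ratio test, |a_{n+1}/a_n| = ((n+1)² + 4(n+1) + 2)/(n² + 4n + 2) · 6 · 1/(n+1) → 0.
Since the limit is 0 < 1 for every x, the series converges on all of ℝ and R = ∞.

(−∞, ∞)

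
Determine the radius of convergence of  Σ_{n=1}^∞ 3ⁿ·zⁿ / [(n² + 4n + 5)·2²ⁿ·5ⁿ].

By the ratio test, |a_{n+1}/a_n| = [(n² + 4n + 5)/((n+1)² + 4(n+1) + 5)] · 3/(4·5) → 3/20.
Thus R = 1/(3/20) = 20/3.

R = 20/3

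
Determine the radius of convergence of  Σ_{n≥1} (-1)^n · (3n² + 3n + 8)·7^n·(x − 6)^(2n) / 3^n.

R = √21/7

By the ratio test, |a_{n+1}/a_n| = [(3(n+1)² + 3(n+1) + 8)/(3n² + 3n + 8)] · 7/3 → 7/3.
Writing y = (x − 6)², the series in y has radius 3/7, so |x − 6| < √(3/7) and R = √21/7.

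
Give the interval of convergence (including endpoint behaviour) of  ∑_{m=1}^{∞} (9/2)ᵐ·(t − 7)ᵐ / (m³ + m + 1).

[61/9, 65/9]

Apply the ratio test: |a_{m+1}| / |a_m| = [(m³ + m + 1)/((m+1)³ + (m+1) + 1)] · 9/2, which tends to 9/2 as m → ∞.
The series converges when 9/2 · |t − 7| < 1, giving R = 2/9.
Check t = 65/9: absolute convergence follows by limit comparison with Σ 1/m³.
At t = 61/9: the series is dominated by a constant times Σ 1/m³, which converges (p = 3 > 1).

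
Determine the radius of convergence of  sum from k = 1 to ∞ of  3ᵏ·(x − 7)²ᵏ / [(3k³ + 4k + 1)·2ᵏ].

R = √6/3

By the ratio test, |a_{k+1}/a_k| = [(3k³ + 4k + 1)/(3(k+1)³ + 4(k+1) + 1)] · 3/2 → 3/2.
Since the exponent of (x − 7) increases by 2 each term, convergence requires |x − 7|² < 2/3, hence R = √6/3.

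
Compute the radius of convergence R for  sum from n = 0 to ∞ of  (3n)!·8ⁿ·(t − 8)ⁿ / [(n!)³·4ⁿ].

By the ratio test, |a_{n+1}/a_n| = (3n+1)·(3n+2)·(3n+3)/(n+1)³ · 8/4 → 54.
Thus R = 1/(54) = 1/54.

R = 1/54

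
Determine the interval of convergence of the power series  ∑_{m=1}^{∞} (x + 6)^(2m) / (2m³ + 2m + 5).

Apply the ratio test: |a_{m+1}| / |a_m| = (2m³ + 2m + 5)/(2(m+1)³ + 2(m+1) + 5), which tends to 1 as m → ∞.
Since the exponent of (x + 6) increases by 2 each term, convergence requires |x + 6|² < 1, hence R = 1.
Endpoint x = -5: the series is dominated by a constant times Σ 1/m³, which converges (p = 3 > 1).
When x = -7, the series is dominated by a constant times Σ 1/m³, which converges (p = 3 > 1).

[-7, -5]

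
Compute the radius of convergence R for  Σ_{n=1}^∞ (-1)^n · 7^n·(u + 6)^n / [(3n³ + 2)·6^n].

The ratio of consecutive coefficients is [(3n³ + 2)/(3(n+1)³ + 2)] · 7/6 → 7/6.
Convergence for |u + 6| · 7/6 < 1, i.e. |u + 6| < 6/7. So R = 6/7.

R = 6/7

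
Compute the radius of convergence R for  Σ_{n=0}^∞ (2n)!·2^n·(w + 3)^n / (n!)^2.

Ratio test: |a_{n+1}/a_n| = (2n+1)·(2n+2)/(n+1)² · 2 → 8 as n → ∞.
Thus R = 1/(8) = 1/8.

R = 1/8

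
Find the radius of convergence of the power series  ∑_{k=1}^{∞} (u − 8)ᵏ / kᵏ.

Applying the root test, |a_k|^(1/k) = 1/k → 0.
Since the k-th root of |a_k| tends to 0, the series converges for all real u; R = ∞.

R = ∞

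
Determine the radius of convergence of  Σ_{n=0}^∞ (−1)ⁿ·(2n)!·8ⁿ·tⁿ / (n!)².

R = 1/32

The ratio of consecutive coefficients is (2n+1)·(2n+2)/(n+1)² · 8 → 32.
The series converges when 32 · |t| < 1, giving R = 1/32.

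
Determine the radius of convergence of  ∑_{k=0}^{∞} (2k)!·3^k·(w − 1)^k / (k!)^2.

By the ratio test, |a_{k+1}/a_k| = (2k+1)·(2k+2)/(k+1)² · 3 → 12.
Thus R = 1/(12) = 1/12.

R = 1/12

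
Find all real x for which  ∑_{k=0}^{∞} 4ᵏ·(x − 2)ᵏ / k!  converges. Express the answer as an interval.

(−∞, ∞)

Apply the ratio test: |a_{k+1}| / |a_k| = 4 · 1/(k+1), which tends to 0 as k → ∞.
The ratio tends to 0 regardless of x, hence R = ∞.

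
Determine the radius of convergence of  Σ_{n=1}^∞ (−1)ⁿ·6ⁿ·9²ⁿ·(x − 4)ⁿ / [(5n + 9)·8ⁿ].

The ratio of consecutive coefficients is [(5n + 9)/(5(n+1) + 9)] · 6·81/8 → 243/4.
Convergence for |x − 4| · 243/4 < 1, i.e. |x − 4| < 4/243. So R = 4/243.

R = 4/243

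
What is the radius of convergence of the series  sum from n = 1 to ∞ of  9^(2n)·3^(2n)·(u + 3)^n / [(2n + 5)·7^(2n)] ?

R = 49/729

Apply the ratio test: |a_{n+1}| / |a_n| = [(2n + 5)/(2(n+1) + 5)] · 81·9/49, which tends to 729/49 as n → ∞.
Thus R = 1/(729/49) = 49/729.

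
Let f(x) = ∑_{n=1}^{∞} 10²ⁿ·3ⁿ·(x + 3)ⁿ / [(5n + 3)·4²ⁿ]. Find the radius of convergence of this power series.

Ratio test: |a_{n+1}/a_n| = [(5n + 3)/(5(n+1) + 3)] · 100·3/16 → 75/4 as n → ∞.
Hence the series converges for |x + 3| < 1/(75/4) = 4/75, so the radius of convergence is 4/75.

R = 4/75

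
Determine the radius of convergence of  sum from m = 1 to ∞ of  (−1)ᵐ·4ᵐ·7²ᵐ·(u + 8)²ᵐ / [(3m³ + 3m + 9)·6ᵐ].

R = √6/14

By the ratio test, |a_{m+1}/a_m| = [(3m³ + 3m + 9)/(3(m+1)³ + 3(m+1) + 9)] · 4·49/6 → 98/3.
Writing y = (u + 8)², the series in y has radius 3/98, so |u + 8| < √(3/98) and R = √6/14.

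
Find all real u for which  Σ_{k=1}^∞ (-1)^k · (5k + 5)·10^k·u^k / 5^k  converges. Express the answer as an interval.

The ratio of consecutive coefficients is [(5(k+1) + 5)/(5k + 5)] · 10/5 → 2.
Thus R = 1/(2) = 1/2.
Check u = 1/2: the k-th term does not approach 0; divergence by the term test.
At u = -1/2: the terms have absolute value of order k, which does not tend to 0, so the series diverges by the divergence test.

(-1/2, 1/2)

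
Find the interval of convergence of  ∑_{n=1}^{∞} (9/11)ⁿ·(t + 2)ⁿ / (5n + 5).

By the ratio test, |a_{n+1}/a_n| = [(5n + 5)/(5(n+1) + 5)] · 9/11 → 9/11.
Thus R = 1/(9/11) = 11/9.
Endpoint t = -7/9: the terms are asymptotic to a nonzero constant times 1/n, so the series diverges by limit comparison with Σ 1/n.
Check t = -29/9: convergence follows from the alternating series test (terms decrease monotonically to 0).

[-29/9, -7/9)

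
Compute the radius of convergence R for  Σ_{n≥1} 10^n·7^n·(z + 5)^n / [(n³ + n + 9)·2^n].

The ratio of consecutive coefficients is [(n³ + n + 9)/((n+1)³ + (n+1) + 9)] · 10·7/2 → 35.
The series converges when 35 · |z + 5| < 1, giving R = 1/35.

R = 1/35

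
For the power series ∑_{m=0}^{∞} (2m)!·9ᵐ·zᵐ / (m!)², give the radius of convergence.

R = 1/36

The ratio of consecutive coefficients is (2m+1)·(2m+2)/(m+1)² · 9 → 36.
Hence the series converges for |z| < 1/(36) = 1/36, so the radius of convergence is 1/36.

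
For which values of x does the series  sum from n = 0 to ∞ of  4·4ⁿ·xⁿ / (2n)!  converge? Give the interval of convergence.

(−∞, ∞)

By the ratio test, |a_{n+1}/a_n| = 4/4 · 4 · 1/[(2n+1)·(2n+2)] → 0.
The limit is 0, so the series converges for all x; R = ∞.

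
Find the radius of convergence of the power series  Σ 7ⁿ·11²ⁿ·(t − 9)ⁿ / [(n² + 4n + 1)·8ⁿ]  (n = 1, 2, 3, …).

Apply the ratio test: |a_{n+1}| / |a_n| = [(n² + 4n + 1)/((n+1)² + 4(n+1) + 1)] · 7·121/8, which tends to 847/8 as n → ∞.
Hence the series converges for |t − 9| < 1/(847/8) = 8/847, so the radius of convergence is 8/847.

R = 8/847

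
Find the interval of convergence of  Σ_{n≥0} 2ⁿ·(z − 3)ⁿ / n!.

(−∞, ∞)

Apply the ratio test: |a_{n+1}| / |a_n| = 2 · 1/(n+1), which tends to 0 as n → ∞.
The ratio tends to 0 regardless of z, hence R = ∞.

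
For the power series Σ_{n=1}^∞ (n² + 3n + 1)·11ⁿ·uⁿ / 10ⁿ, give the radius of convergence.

By the ratio test, |a_{n+1}/a_n| = [((n+1)² + 3(n+1) + 1)/(n² + 3n + 1)] · 11/10 → 11/10.
Convergence for |u| · 11/10 < 1, i.e. |u| < 10/11. So R = 10/11.

R = 10/11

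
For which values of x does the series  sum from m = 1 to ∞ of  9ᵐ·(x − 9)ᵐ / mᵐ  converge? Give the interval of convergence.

By the Cauchy root test, |a_m|^(1/m) = 9/m → 0.
The limit is 0 for every x, so R = ∞.

(−∞, ∞)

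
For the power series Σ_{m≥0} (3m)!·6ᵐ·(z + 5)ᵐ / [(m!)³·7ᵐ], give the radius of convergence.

By the ratio test, |a_{m+1}/a_m| = (3m+1)·(3m+2)·(3m+3)/(m+1)³ · 6/7 → 162/7.
The series converges when 162/7 · |z + 5| < 1, giving R = 7/162.

R = 7/162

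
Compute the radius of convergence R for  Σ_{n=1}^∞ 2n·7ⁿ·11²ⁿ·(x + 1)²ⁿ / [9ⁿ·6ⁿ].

By the ratio test, |a_{n+1}/a_n| = [2(n+1)/2n] · 7·121/(9·6) → 847/54.
Since the exponent of (x + 1) increases by 2 each term, convergence requires |x + 1|² < 54/847, hence R = 3√42/77.

R = 3√42/77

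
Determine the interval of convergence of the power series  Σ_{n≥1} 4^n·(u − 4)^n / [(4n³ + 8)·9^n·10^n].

By the ratio test, |a_{n+1}/a_n| = [(4n³ + 8)/(4(n+1)³ + 8)] · 4/(9·10) → 2/45.
Thus R = 1/(2/45) = 45/2.
Endpoint u = 53/2: the series is dominated by a constant times Σ 1/n³, which converges (p = 3 > 1).
Endpoint u = -37/2: absolute convergence follows by limit comparison with Σ 1/n³.

[-37/2, 53/2]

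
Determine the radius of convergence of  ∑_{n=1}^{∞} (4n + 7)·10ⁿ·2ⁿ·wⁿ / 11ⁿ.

By the ratio test, |a_{n+1}/a_n| = [(4(n+1) + 7)/(4n + 7)] · 10·2/11 → 20/11.
Hence the series converges for |w| < 1/(20/11) = 11/20, so the radius of convergence is 11/20.

R = 11/20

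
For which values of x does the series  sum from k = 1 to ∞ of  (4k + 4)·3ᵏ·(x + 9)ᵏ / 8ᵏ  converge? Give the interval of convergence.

Ratio test: |a_{k+1}/a_k| = [(4(k+1) + 4)/(4k + 4)] · 3/8 → 3/8 as k → ∞.
Hence the series converges for |x + 9| < 1/(3/8) = 8/3, so the radius of convergence is 8/3.
Check x = -19/3: the terms do not tend to 0, so the series diverges.
Endpoint x = -35/3: the k-th term does not approach 0; divergence by the term test.

(-35/3, -19/3)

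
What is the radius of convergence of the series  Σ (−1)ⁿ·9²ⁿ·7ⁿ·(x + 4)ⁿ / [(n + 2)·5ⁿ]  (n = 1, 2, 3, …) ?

The ratio of consecutive coefficients is [(n + 2)/((n+1) + 2)] · 81·7/5 → 567/5.
Thus R = 1/(567/5) = 5/567.

R = 5/567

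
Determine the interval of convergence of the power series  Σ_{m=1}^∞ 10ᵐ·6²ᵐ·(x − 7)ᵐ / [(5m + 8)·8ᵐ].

Ratio test: |a_{m+1}/a_m| = [(5m + 8)/(5(m+1) + 8)] · 10·36/8 → 45 as m → ∞.
Convergence for |x − 7| · 45 < 1, i.e. |x − 7| < 1/45. So R = 1/45.
At x = 316/45: the terms behave like c/m; limit comparison with the harmonic series gives divergence.
Check x = 314/45: convergence follows from the alternating series test (terms decrease monotonically to 0).

[314/45, 316/45)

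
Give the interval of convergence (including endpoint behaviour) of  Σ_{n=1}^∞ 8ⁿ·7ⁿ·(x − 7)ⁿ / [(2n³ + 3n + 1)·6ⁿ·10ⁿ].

Apply the ratio test: |a_{n+1}| / |a_n| = [(2n³ + 3n + 1)/(2(n+1)³ + 3(n+1) + 1)] · 8·7/(6·10), which tends to 14/15 as n → ∞.
The series converges when 14/15 · |x − 7| < 1, giving R = 15/14.
When x = 113/14, the terms are on the order of 1/n³, so the series converges absolutely by comparison with the p-series (p = 3 > 1).
Endpoint x = 83/14: the series is dominated by a constant times Σ 1/n³, which converges (p = 3 > 1).

[83/14, 113/14]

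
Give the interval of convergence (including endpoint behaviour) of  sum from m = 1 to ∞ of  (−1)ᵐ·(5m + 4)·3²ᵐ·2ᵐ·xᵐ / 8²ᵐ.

(-32/9, 32/9)

Apply the ratio test: |a_{m+1}| / |a_m| = [(5(m+1) + 4)/(5m + 4)] · 9·2/64, which tends to 9/32 as m → ∞.
The series converges when 9/32 · |x| < 1, giving R = 32/9.
When x = 32/9, the terms have absolute value of order m, which does not tend to 0, so the series diverges by the divergence test.
Check x = -32/9: the m-th term does not approach 0; divergence by the term test.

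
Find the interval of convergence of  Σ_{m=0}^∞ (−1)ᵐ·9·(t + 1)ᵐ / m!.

Ratio test: |a_{m+1}/a_m| = 9/9 · 1/(m+1) → 0 as m → ∞.
Since the limit is 0 < 1 for every t, the series converges on all of ℝ and R = ∞.

(−∞, ∞)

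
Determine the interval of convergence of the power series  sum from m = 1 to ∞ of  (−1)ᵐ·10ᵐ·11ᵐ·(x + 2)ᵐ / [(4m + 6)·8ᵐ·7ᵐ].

(-138/55, -82/55]

Ratio test: |a_{m+1}/a_m| = [(4m + 6)/(4(m+1) + 6)] · 10·11/(8·7) → 55/28 as m → ∞.
Thus R = 1/(55/28) = 28/55.
Endpoint x = -82/55: the terms alternate in sign and decrease monotonically to 0 in absolute value (size ~ c/m), so the alternating series test gives convergence.
When x = -138/55, the terms behave like c/m; limit comparison with the harmonic series gives divergence.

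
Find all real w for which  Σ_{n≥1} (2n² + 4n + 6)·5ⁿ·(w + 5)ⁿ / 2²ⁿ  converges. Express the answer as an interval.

(-29/5, -21/5)

Ratio test: |a_{n+1}/a_n| = [(2(n+1)² + 4(n+1) + 6)/(2n² + 4n + 6)] · 5/4 → 5/4 as n → ∞.
Thus R = 1/(5/4) = 4/5.
Endpoint w = -21/5: the terms do not tend to 0, so the series diverges.
When w = -29/5, the terms have absolute value of order n², which does not tend to 0, so the series diverges by the divergence test.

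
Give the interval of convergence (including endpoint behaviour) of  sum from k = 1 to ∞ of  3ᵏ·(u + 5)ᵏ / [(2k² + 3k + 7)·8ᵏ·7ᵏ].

Ratio test: |a_{k+1}/a_k| = [(2k² + 3k + 7)/(2(k+1)² + 3(k+1) + 7)] · 3/(8·7) → 3/56 as k → ∞.
Thus R = 1/(3/56) = 56/3.
When u = 41/3, the terms are on the order of 1/k², so the series converges absolutely by comparison with the p-series (p = 2 > 1).
When u = -71/3, the series is dominated by a constant times Σ 1/k², which converges (p = 2 > 1).

[-71/3, 41/3]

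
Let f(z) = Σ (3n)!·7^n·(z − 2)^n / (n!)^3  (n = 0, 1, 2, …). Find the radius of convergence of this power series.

R = 1/189

Ratio test: |a_{n+1}/a_n| = (3n+1)·(3n+2)·(3n+3)/(n+1)³ · 7 → 189 as n → ∞.
The series converges when 189 · |z − 2| < 1, giving R = 1/189.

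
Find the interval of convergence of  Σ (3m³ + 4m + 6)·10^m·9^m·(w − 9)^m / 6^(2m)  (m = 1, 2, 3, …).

(43/5, 47/5)

The ratio of consecutive coefficients is [(3(m+1)³ + 4(m+1) + 6)/(3m³ + 4m + 6)] · 10·9/36 → 5/2.
Thus R = 1/(5/2) = 2/5.
Check w = 47/5: the m-th term does not approach 0; divergence by the term test.
Check w = 43/5: the m-th term does not approach 0; divergence by the term test.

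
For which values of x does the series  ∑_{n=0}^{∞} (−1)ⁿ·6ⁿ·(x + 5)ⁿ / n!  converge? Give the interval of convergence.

Ratio test: |a_{n+1}/a_n| = 6 · 1/(n+1) → 0 as n → ∞.
The ratio tends to 0 regardless of x, hence R = ∞.

(−∞, ∞)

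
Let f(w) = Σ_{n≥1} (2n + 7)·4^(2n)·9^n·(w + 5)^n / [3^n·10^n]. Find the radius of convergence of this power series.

By the ratio test, |a_{n+1}/a_n| = [(2(n+1) + 7)/(2n + 7)] · 16·9/(3·10) → 24/5.
Hence the series converges for |w + 5| < 1/(24/5) = 5/24, so the radius of convergence is 5/24.

R = 5/24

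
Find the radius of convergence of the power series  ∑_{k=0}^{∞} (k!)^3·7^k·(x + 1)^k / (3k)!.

R = 27/7

The ratio of consecutive coefficients is (k+1)³/[(3k+1)·(3k+2)·(3k+3)] · 7 → 7/27.
Convergence for |x + 1| · 7/27 < 1, i.e. |x + 1| < 27/7. So R = 27/7.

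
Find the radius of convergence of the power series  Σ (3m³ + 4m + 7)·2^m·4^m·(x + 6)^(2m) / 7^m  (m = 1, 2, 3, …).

Apply the ratio test: |a_{m+1}| / |a_m| = [(3(m+1)³ + 4(m+1) + 7)/(3m³ + 4m + 7)] · 2·4/7, which tends to 8/7 as m → ∞.
Since the exponent of (x + 6) increases by 2 each term, convergence requires |x + 6|² < 7/8, hence R = √14/4.

R = √14/4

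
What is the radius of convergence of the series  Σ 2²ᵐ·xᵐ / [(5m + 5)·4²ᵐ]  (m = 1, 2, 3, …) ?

R = 4

Ratio test: |a_{m+1}/a_m| = [(5m + 5)/(5(m+1) + 5)] · 4/16 → 1/4 as m → ∞.
Convergence for |x| · 1/4 < 1, i.e. |x| < 4. So R = 4.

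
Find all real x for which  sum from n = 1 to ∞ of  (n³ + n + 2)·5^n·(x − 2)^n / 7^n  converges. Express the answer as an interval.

(3/5, 17/5)

By the ratio test, |a_{n+1}/a_n| = [((n+1)³ + (n+1) + 2)/(n³ + n + 2)] · 5/7 → 5/7.
Hence the series converges for |x − 2| < 1/(5/7) = 7/5, so the radius of convergence is 7/5.
When x = 17/5, the terms have absolute value of order n³, which does not tend to 0, so the series diverges by the divergence test.
Check x = 3/5: the terms have absolute value of order n³, which does not tend to 0, so the series diverges by the divergence test.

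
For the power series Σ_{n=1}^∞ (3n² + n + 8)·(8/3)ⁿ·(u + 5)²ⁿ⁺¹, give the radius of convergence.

Apply the ratio test: |a_{n+1}| / |a_n| = [(3(n+1)² + (n+1) + 8)/(3n² + n + 8)] · 8/3, which tends to 8/3 as n → ∞.
Successive powers of (u + 5) differ by 2, so the series converges when |u + 5|² · 8/3 < 1, i.e. |u + 5| < √(3/8). So R = √6/4.

R = √6/4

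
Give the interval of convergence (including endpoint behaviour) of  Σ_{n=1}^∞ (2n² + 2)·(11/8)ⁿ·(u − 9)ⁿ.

(91/11, 107/11)

By the ratio test, |a_{n+1}/a_n| = [(2(n+1)² + 2)/(2n² + 2)] · 11/8 → 11/8.
Thus R = 1/(11/8) = 8/11.
When u = 107/11, the n-th term does not approach 0; divergence by the term test.
Endpoint u = 91/11: the terms do not tend to 0, so the series diverges.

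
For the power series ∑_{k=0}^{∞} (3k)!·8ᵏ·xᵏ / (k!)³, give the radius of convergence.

R = 1/216

The ratio of consecutive coefficients is (3k+1)·(3k+2)·(3k+3)/(k+1)³ · 8 → 216.
Thus R = 1/(216) = 1/216.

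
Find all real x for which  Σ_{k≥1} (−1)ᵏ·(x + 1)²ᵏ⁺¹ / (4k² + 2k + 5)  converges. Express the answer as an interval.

By the ratio test, |a_{k+1}/a_k| = (4k² + 2k + 5)/(4(k+1)² + 2(k+1) + 5) → 1.
Since the exponent of (x + 1) increases by 2 each term, convergence requires |x + 1|² < 1, hence R = 1.
At x = 0: the terms are on the order of 1/k², so the series converges absolutely by comparison with the p-series (p = 2 > 1).
At x = -2: absolute convergence follows by limit comparison with Σ 1/k².

[-2, 0]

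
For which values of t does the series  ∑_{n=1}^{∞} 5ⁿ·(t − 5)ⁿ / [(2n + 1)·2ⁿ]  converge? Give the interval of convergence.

Ratio test: |a_{n+1}/a_n| = [(2n + 1)/(2(n+1) + 1)] · 5/2 → 5/2 as n → ∞.
Hence the series converges for |t − 5| < 1/(5/2) = 2/5, so the radius of convergence is 2/5.
Check t = 27/5: the terms behave like c/n; limit comparison with the harmonic series gives divergence.
When t = 23/5, an alternating series whose terms decrease to 0 in absolute value, so it converges by the Leibniz criterion.

[23/5, 27/5)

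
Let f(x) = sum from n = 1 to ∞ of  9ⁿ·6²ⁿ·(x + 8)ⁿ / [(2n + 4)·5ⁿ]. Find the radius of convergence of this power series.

R = 5/324

By the ratio test, |a_{n+1}/a_n| = [(2n + 4)/(2(n+1) + 4)] · 9·36/5 → 324/5.
The series converges when 324/5 · |x + 8| < 1, giving R = 5/324.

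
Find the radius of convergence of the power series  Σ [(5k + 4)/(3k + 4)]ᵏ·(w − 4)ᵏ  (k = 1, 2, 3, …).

R = 3/5

Applying the root test, |a_k|^(1/k) = (5k + 4)/(3k + 4) → 5/3.
The series converges when 5/3 · |w − 4| < 1, giving R = 3/5.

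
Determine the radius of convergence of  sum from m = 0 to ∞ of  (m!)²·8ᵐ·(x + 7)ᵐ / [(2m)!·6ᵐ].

The ratio of consecutive coefficients is (m+1)²/[(2m+1)·(2m+2)] · 8/6 → 1/3.
Hence the series converges for |x + 7| < 1/(1/3) = 3, so the radius of convergence is 3.

R = 3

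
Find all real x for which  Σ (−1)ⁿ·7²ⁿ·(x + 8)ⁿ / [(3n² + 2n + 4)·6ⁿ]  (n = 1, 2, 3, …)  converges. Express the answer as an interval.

[-398/49, -386/49]

Apply the ratio test: |a_{n+1}| / |a_n| = [(3n² + 2n + 4)/(3(n+1)² + 2(n+1) + 4)] · 49/6, which tends to 49/6 as n → ∞.
Thus R = 1/(49/6) = 6/49.
When x = -386/49, the terms are on the order of 1/n², so the series converges absolutely by comparison with the p-series (p = 2 > 1).
When x = -398/49, the terms are on the order of 1/n², so the series converges absolutely by comparison with the p-series (p = 2 > 1).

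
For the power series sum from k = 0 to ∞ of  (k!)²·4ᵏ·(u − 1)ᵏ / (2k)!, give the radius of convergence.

The ratio of consecutive coefficients is (k+1)²/[(2k+1)·(2k+2)] · 4 → 1.
Hence R = 1.

R = 1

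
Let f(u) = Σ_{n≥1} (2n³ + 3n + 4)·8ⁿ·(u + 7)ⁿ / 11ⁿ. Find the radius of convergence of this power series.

R = 11/8

Ratio test: |a_{n+1}/a_n| = [(2(n+1)³ + 3(n+1) + 4)/(2n³ + 3n + 4)] · 8/11 → 8/11 as n → ∞.
Convergence for |u + 7| · 8/11 < 1, i.e. |u + 7| < 11/8. So R = 11/8.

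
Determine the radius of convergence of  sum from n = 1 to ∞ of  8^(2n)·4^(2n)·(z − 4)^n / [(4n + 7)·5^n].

The ratio of consecutive coefficients is [(4n + 7)/(4(n+1) + 7)] · 64·16/5 → 1024/5.
Convergence for |z − 4| · 1024/5 < 1, i.e. |z − 4| < 5/1024. So R = 5/1024.

R = 5/1024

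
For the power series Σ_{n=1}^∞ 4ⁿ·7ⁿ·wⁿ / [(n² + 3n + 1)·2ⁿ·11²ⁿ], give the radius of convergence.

The ratio of consecutive coefficients is [(n² + 3n + 1)/((n+1)² + 3(n+1) + 1)] · 4·7/(2·121) → 14/121.
Convergence for |w| · 14/121 < 1, i.e. |w| < 121/14. So R = 121/14.

R = 121/14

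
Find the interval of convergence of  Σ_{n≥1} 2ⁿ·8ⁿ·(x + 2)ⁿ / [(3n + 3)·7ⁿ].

Ratio test: |a_{n+1}/a_n| = [(3n + 3)/(3(n+1) + 3)] · 2·8/7 → 16/7 as n → ∞.
Convergence for |x + 2| · 16/7 < 1, i.e. |x + 2| < 7/16. So R = 7/16.
When x = -25/16, the terms are asymptotic to a nonzero constant times 1/n, so the series diverges by limit comparison with Σ 1/n.
At x = -39/16: an alternating series whose terms decrease to 0 in absolute value, so it converges by the Leibniz criterion.

[-39/16, -25/16)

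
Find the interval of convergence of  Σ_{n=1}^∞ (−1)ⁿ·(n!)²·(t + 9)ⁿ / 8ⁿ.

{-9}

Ratio test: |a_{n+1}/a_n| = (n+1)² · 1/8 → ∞ as n → ∞.
Since the ratio → ∞, the series diverges for every t ≠ -9, and R = 0.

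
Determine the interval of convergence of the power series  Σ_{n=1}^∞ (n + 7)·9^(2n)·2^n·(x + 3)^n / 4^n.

(-245/81, -241/81)

Apply the ratio test: |a_{n+1}| / |a_n| = [((n+1) + 7)/(n + 7)] · 81·2/4, which tends to 81/2 as n → ∞.
Hence the series converges for |x + 3| < 1/(81/2) = 2/81, so the radius of convergence is 2/81.
Check x = -241/81: the n-th term does not approach 0; divergence by the term test.
Check x = -245/81: the terms do not tend to 0, so the series diverges.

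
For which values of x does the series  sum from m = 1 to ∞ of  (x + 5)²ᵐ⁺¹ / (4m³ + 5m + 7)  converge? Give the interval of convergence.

By the ratio test, |a_{m+1}/a_m| = (4m³ + 5m + 7)/(4(m+1)³ + 5(m+1) + 7) → 1.
Successive powers of (x + 5) differ by 2, so the series converges when |x + 5|² · 1 < 1, i.e. |x + 5| < √(1) = 1. So R = 1.
At x = -4: the terms are on the order of 1/m³, so the series converges absolutely by comparison with the p-series (p = 3 > 1).
At x = -6: the terms are on the order of 1/m³, so the series converges absolutely by comparison with the p-series (p = 3 > 1).

[-6, -4]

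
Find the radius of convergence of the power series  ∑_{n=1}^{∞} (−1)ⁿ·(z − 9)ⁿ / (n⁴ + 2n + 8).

Apply the ratio test: |a_{n+1}| / |a_n| = (n⁴ + 2n + 8)/((n+1)⁴ + 2(n+1) + 8), which tends to 1 as n → ∞.
So the series converges when |z − 9| < 1 and diverges when |z − 9| > 1; R = 1.

R = 1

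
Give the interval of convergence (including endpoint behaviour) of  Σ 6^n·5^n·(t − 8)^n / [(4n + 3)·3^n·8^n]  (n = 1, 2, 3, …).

[36/5, 44/5)

Apply the ratio test: |a_{n+1}| / |a_n| = [(4n + 3)/(4(n+1) + 3)] · 6·5/(3·8), which tends to 5/4 as n → ∞.
The series converges when 5/4 · |t − 8| < 1, giving R = 4/5.
Check t = 44/5: the terms behave like c/n; limit comparison with the harmonic series gives divergence.
At t = 36/5: an alternating series whose terms decrease to 0 in absolute value, so it converges by the Leibniz criterion.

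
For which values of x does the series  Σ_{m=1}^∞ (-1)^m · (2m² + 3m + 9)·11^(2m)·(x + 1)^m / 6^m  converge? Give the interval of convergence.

The ratio of consecutive coefficients is [(2(m+1)² + 3(m+1) + 9)/(2m² + 3m + 9)] · 121/6 → 121/6.
The series converges when 121/6 · |x + 1| < 1, giving R = 6/121.
At x = -115/121: the terms have absolute value of order m², which does not tend to 0, so the series diverges by the divergence test.
At x = -127/121: the terms do not tend to 0, so the series diverges.

(-127/121, -115/121)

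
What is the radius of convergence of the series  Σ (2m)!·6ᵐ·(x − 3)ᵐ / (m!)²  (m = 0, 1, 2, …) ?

Ratio test: |a_{m+1}/a_m| = (2m+1)·(2m+2)/(m+1)² · 6 → 24 as m → ∞.
The series converges when 24 · |x − 3| < 1, giving R = 1/24.

R = 1/24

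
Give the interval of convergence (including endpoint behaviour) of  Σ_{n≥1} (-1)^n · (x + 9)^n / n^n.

Root test: |a_n|^(1/n) = 1/n → 0.
The limit is 0 for every x, so R = ∞.

(−∞, ∞)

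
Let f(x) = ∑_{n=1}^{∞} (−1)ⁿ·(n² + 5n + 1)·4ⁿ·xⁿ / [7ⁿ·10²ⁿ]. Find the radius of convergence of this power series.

By the ratio test, |a_{n+1}/a_n| = [((n+1)² + 5(n+1) + 1)/(n² + 5n + 1)] · 4/(7·100) → 1/175.
Hence the series converges for |x| < 1/(1/175) = 175, so the radius of convergence is 175.

R = 175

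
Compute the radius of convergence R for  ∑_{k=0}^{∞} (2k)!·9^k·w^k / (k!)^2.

Apply the ratio test: |a_{k+1}| / |a_k| = (2k+1)·(2k+2)/(k+1)² · 9, which tends to 36 as k → ∞.
Thus R = 1/(36) = 1/36.

R = 1/36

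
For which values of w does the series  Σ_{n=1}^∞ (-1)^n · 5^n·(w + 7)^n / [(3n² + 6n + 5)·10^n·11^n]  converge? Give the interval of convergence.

[-29, 15]

By the ratio test, |a_{n+1}/a_n| = [(3n² + 6n + 5)/(3(n+1)² + 6(n+1) + 5)] · 5/(10·11) → 1/22.
Thus R = 1/(1/22) = 22.
When w = 15, absolute convergence follows by limit comparison with Σ 1/n².
Endpoint w = -29: the series is dominated by a constant times Σ 1/n², which converges (p = 2 > 1).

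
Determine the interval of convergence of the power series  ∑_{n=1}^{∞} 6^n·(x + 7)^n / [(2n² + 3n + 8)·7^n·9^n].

[-35/2, 7/2]

Ratio test: |a_{n+1}/a_n| = [(2n² + 3n + 8)/(2(n+1)² + 3(n+1) + 8)] · 6/(7·9) → 2/21 as n → ∞.
Hence the series converges for |x + 7| < 1/(2/21) = 21/2, so the radius of convergence is 21/2.
At x = 7/2: the terms are on the order of 1/n², so the series converges absolutely by comparison with the p-series (p = 2 > 1).
Endpoint x = -35/2: the series is dominated by a constant times Σ 1/n², which converges (p = 2 > 1).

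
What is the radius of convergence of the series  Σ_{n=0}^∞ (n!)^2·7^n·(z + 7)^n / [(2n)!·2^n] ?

Ratio test: |a_{n+1}/a_n| = (n+1)²/[(2n+1)·(2n+2)] · 7/2 → 7/8 as n → ∞.
Thus R = 1/(7/8) = 8/7.

R = 8/7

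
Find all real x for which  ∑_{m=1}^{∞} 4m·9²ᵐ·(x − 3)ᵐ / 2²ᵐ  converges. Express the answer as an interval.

(239/81, 247/81)

Apply the ratio test: |a_{m+1}| / |a_m| = [4(m+1)/4m] · 81/4, which tends to 81/4 as m → ∞.
Thus R = 1/(81/4) = 4/81.
Check x = 247/81: the terms do not tend to 0, so the series diverges.
When x = 239/81, the terms do not tend to 0, so the series diverges.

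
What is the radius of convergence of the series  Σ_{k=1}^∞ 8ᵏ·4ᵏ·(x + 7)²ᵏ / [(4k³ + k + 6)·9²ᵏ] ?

R = 9√2/8

Apply the ratio test: |a_{k+1}| / |a_k| = [(4k³ + k + 6)/(4(k+1)³ + (k+1) + 6)] · 8·4/81, which tends to 32/81 as k → ∞.
Successive powers of (x + 7) differ by 2, so the series converges when |x + 7|² · 32/81 < 1, i.e. |x + 7| < √(81/32). So R = 9√2/8.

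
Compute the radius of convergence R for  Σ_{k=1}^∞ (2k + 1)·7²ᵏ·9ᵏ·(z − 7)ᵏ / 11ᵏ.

The ratio of consecutive coefficients is [(2(k+1) + 1)/(2k + 1)] · 49·9/11 → 441/11.
Hence the series converges for |z − 7| < 1/(441/11) = 11/441, so the radius of convergence is 11/441.

R = 11/441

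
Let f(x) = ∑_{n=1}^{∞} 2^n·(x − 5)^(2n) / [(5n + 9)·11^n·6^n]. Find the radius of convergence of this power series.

R = √33

Ratio test: |a_{n+1}/a_n| = [(5n + 9)/(5(n+1) + 9)] · 2/(11·6) → 1/33 as n → ∞.
Successive powers of (x − 5) differ by 2, so the series converges when |x − 5|² · 1/33 < 1, i.e. |x − 5| < √(33). So R = √33.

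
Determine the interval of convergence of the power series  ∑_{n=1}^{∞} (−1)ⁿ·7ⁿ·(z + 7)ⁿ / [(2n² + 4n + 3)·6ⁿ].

By the ratio test, |a_{n+1}/a_n| = [(2n² + 4n + 3)/(2(n+1)² + 4(n+1) + 3)] · 7/6 → 7/6.
Hence the series converges for |z + 7| < 1/(7/6) = 6/7, so the radius of convergence is 6/7.
Check z = -43/7: the terms are on the order of 1/n², so the series converges absolutely by comparison with the p-series (p = 2 > 1).
At z = -55/7: the terms are on the order of 1/n², so the series converges absolutely by comparison with the p-series (p = 2 > 1).

[-55/7, -43/7]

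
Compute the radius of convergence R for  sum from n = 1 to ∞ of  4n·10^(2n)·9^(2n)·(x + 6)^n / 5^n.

Ratio test: |a_{n+1}/a_n| = [4(n+1)/4n] · 100·81/5 → 1620 as n → ∞.
Thus R = 1/(1620) = 1/1620.

R = 1/1620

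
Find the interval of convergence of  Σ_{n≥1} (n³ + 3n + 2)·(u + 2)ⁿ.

(-3, -1)

The ratio of consecutive coefficients is ((n+1)³ + 3(n+1) + 2)/(n³ + 3n + 2) → 1.
Convergence for |u + 2| < 1, so R = 1.
At u = -1: the n-th term does not approach 0; divergence by the term test.
Check u = -3: the terms have absolute value of order n³, which does not tend to 0, so the series diverges by the divergence test.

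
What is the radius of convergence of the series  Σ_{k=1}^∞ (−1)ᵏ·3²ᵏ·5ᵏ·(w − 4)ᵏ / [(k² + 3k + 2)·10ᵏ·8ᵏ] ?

Ratio test: |a_{k+1}/a_k| = [(k² + 3k + 2)/((k+1)² + 3(k+1) + 2)] · 9·5/(10·8) → 9/16 as k → ∞.
Hence the series converges for |w − 4| < 1/(9/16) = 16/9, so the radius of convergence is 16/9.

R = 16/9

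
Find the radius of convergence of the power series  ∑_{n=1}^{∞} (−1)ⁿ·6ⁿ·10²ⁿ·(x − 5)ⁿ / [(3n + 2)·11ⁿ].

R = 11/600

Apply the ratio test: |a_{n+1}| / |a_n| = [(3n + 2)/(3(n+1) + 2)] · 6·100/11, which tends to 600/11 as n → ∞.
Thus R = 1/(600/11) = 11/600.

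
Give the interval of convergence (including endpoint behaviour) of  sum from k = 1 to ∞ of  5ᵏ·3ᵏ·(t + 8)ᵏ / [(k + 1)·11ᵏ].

Apply the ratio test: |a_{k+1}| / |a_k| = [(k + 1)/((k+1) + 1)] · 5·3/11, which tends to 15/11 as k → ∞.
Hence the series converges for |t + 8| < 1/(15/11) = 11/15, so the radius of convergence is 11/15.
At t = -109/15: comparison with the harmonic series Σ 1/k shows the series diverges.
At t = -131/15: convergence follows from the alternating series test (terms decrease monotonically to 0).

[-131/15, -109/15)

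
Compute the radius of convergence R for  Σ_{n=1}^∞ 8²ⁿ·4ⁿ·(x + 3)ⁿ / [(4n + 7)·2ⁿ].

By the ratio test, |a_{n+1}/a_n| = [(4n + 7)/(4(n+1) + 7)] · 64·4/2 → 128.
Convergence for |x + 3| · 128 < 1, i.e. |x + 3| < 1/128. So R = 1/128.

R = 1/128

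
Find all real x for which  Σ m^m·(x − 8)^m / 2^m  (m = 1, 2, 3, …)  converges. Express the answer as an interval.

{8}

Root test: |a_m|^(1/m) = m/2 → ∞.
Since the m-th root of |a_m| is unbounded, the series converges only at x = 8; R = 0.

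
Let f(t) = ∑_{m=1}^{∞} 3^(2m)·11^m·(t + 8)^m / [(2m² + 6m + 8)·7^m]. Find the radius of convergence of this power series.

Ratio test: |a_{m+1}/a_m| = [(2m² + 6m + 8)/(2(m+1)² + 6(m+1) + 8)] · 9·11/7 → 99/7 as m → ∞.
Hence the series converges for |t + 8| < 1/(99/7) = 7/99, so the radius of convergence is 7/99.

R = 7/99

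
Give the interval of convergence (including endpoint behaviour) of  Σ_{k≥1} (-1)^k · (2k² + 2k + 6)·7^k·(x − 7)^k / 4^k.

By the ratio test, |a_{k+1}/a_k| = [(2(k+1)² + 2(k+1) + 6)/(2k² + 2k + 6)] · 7/4 → 7/4.
Thus R = 1/(7/4) = 4/7.
Check x = 53/7: the k-th term does not approach 0; divergence by the term test.
At x = 45/7: the terms have absolute value of order k², which does not tend to 0, so the series diverges by the divergence test.

(45/7, 53/7)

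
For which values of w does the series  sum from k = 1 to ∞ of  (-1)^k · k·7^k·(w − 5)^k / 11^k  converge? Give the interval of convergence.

Apply the ratio test: |a_{k+1}| / |a_k| = [(k+1)/k] · 7/11, which tends to 7/11 as k → ∞.
The series converges when 7/11 · |w − 5| < 1, giving R = 11/7.
At w = 46/7: the k-th term does not approach 0; divergence by the term test.
Endpoint w = 24/7: the terms have absolute value of order k, which does not tend to 0, so the series diverges by the divergence test.

(24/7, 46/7)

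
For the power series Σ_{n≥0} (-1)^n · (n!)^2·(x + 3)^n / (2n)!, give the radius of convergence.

The ratio of consecutive coefficients is (n+1)²/[(2n+1)·(2n+2)] → 1/4.
Thus R = 1/(1/4) = 4.

R = 4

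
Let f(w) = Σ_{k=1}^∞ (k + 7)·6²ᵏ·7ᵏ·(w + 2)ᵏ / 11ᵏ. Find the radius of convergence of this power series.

Apply the ratio test: |a_{k+1}| / |a_k| = [((k+1) + 7)/(k + 7)] · 36·7/11, which tends to 252/11 as k → ∞.
Hence the series converges for |w + 2| < 1/(252/11) = 11/252, so the radius of convergence is 11/252.

R = 11/252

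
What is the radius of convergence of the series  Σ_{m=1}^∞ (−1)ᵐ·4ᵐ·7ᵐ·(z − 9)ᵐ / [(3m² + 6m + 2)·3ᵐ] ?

By the ratio test, |a_{m+1}/a_m| = [(3m² + 6m + 2)/(3(m+1)² + 6(m+1) + 2)] · 4·7/3 → 28/3.
Hence the series converges for |z − 9| < 1/(28/3) = 3/28, so the radius of convergence is 3/28.

R = 3/28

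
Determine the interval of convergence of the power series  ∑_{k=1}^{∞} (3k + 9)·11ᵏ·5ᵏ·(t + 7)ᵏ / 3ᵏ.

Ratio test: |a_{k+1}/a_k| = [(3(k+1) + 9)/(3k + 9)] · 11·5/3 → 55/3 as k → ∞.
Thus R = 1/(55/3) = 3/55.
Endpoint t = -382/55: the terms do not tend to 0, so the series diverges.
When t = -388/55, the terms have absolute value of order k, which does not tend to 0, so the series diverges by the divergence test.

(-388/55, -382/55)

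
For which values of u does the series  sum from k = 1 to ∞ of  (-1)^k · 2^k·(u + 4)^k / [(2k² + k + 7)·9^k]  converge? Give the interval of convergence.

[-17/2, 1/2]

The ratio of consecutive coefficients is [(2k² + k + 7)/(2(k+1)² + (k+1) + 7)] · 2/9 → 2/9.
Thus R = 1/(2/9) = 9/2.
At u = 1/2: absolute convergence follows by limit comparison with Σ 1/k².
Check u = -17/2: the terms are on the order of 1/k², so the series converges absolutely by comparison with the p-series (p = 2 > 1).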